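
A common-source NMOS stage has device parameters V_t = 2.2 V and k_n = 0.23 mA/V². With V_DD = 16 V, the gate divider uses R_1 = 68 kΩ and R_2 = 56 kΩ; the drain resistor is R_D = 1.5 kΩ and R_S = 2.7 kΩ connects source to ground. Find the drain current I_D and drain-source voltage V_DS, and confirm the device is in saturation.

V_G = V_DD·R_2/(R_1+R_2) = 16×56/124 = 7.23 V.
Assume saturation: I_D = (k_n/2)(V_GS − V_t)² with V_GS = V_G − I_D·R_S = 7.23 − 2.7·I_D.
Substituting gives 0.838·I_D² − 4.12·I_D + 2.9 = 0, with roots I_D = 0.853 or 4.06 mA.
The root I_D = 4.06 mA gives V_GS = -3.74 V ≤ V_t, so take I_D = 0.853 mA.
Then V_GS = 4.92 V and V_DS = V_DD − I_D(R_D+R_S) = 16 − 0.853×4.2 = 12.4 V.
Saturation requires V_DS ≥ V_GS − V_t = 2.72 V; 12.4 ≥ 2.72 ✓.

I_D ≈ 0.85 mA, V_DS ≈ 12 V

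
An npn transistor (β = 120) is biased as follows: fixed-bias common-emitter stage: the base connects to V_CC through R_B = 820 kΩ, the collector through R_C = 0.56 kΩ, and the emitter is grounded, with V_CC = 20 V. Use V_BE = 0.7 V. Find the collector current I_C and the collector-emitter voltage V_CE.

I_C ≈ 2.8 mA, V_CE ≈ 18 V

Base loop: V_CC = I_B·R_B + V_BE, so I_B = (20 − 0.7)/820 kΩ = 0.0235 mA.
In the active region I_C = β·I_B = 120 × 0.0235 = 2.82 mA.
Collector loop: V_CE = V_CC − I_C·R_C = 20 − 2.82×0.56 = 18.4 V.
Since V_CE = 18.4 V > V_CE(sat) ≈ 0.2 V, the transistor is in the active region as assumed.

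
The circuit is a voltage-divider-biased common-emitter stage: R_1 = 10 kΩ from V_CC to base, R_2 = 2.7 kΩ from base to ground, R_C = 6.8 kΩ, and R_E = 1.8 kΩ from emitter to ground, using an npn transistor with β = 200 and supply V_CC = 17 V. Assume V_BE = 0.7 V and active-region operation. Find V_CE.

Thevenize the base divider: V_Th = V_CC·R_2/(R_1+R_2) = 17×2.7/12.7 = 3.61 V, R_Th = R_1‖R_2 = 2.13 kΩ.
Base-emitter loop: V_Th = I_B·R_Th + V_BE + (β+1)I_B·R_E, so I_B = (3.61 − 0.7) / (2.13 + 201×1.8) = 0.00801 mA.
I_C = β·I_B = 200×0.00801 = 1.6 mA, and I_E = (β+1)I_B = 1.61 mA.
V_CE = V_CC − I_C·R_C − I_E·R_E = 17 − 1.6×6.8 − 1.61×1.8 = 3.21 V.
V_CE = 3.21 V > 0.2 V confirms active-region operation.

V_CE ≈ 3.2 V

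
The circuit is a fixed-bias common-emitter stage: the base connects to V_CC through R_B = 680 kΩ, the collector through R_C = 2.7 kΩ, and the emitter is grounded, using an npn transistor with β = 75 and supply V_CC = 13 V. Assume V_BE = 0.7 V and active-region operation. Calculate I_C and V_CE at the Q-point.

Base loop: V_CC = I_B·R_B + V_BE, so I_B = (13 − 0.7)/680 kΩ = 0.0181 mA.
In the active region I_C = β·I_B = 75 × 0.0181 = 1.36 mA.
Collector loop: V_CE = V_CC − I_C·R_C = 13 − 1.36×2.7 = 9.34 V.
Since V_CE = 9.34 V > V_CE(sat) ≈ 0.2 V, the transistor is in the active region as assumed.

I_C ≈ 1.4 mA, V_CE ≈ 9.3 V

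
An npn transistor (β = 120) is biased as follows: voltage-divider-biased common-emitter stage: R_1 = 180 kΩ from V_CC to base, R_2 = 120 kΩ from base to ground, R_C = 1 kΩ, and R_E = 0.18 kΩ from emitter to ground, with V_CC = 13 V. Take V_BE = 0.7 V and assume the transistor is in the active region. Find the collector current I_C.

Thevenize the base divider: V_Th = V_CC·R_2/(R_1+R_2) = 13×120/300 = 5.2 V, R_Th = R_1‖R_2 = 72 kΩ.
Base-emitter loop: V_Th = I_B·R_Th + V_BE + (β+1)I_B·R_E, so I_B = (5.2 − 0.7) / (72 + 121×0.18) = 0.048 mA.
I_C = β·I_B = 120×0.048 = 5.76 mA, and I_E = (β+1)I_B = 5.81 mA.
V_CE = V_CC − I_C·R_C − I_E·R_E = 13 − 5.76×1 − 5.81×0.18 = 6.2 V.
V_CE = 6.2 V > 0.2 V confirms active-region operation.

I_C ≈ 5.8 mA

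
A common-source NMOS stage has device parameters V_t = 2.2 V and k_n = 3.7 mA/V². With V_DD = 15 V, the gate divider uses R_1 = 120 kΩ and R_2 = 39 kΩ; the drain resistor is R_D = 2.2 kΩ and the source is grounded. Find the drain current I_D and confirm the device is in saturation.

V_G = V_DD·R_2/(R_1+R_2) = 15×39/159 = 3.68 V. With the source grounded, V_GS = V_G = 3.68 V.
Assume saturation: I_D = (k_n/2)(V_GS − V_t)² = (3.7/2)×(3.68 − 2.2)² = 1.85×1.48² = 4.05 mA.
V_DS = V_DD − I_D·R_D = 15 − 4.05×2.2 = 6.09 V.
Saturation requires V_DS ≥ V_GS − V_t = 1.48 V; 6.09 ≥ 1.48 ✓.

I_D ≈ 4 mA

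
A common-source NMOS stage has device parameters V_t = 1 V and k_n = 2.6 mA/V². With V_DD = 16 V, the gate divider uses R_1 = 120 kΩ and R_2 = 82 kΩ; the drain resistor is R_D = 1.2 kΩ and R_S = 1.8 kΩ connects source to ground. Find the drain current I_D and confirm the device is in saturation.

I_D ≈ 2.3 mA

V_G = V_DD·R_2/(R_1+R_2) = 16×82/202 = 6.5 V.
Assume saturation: I_D = (k_n/2)(V_GS − V_t)² with V_GS = V_G − I_D·R_S = 6.5 − 1.8·I_D.
Substituting gives 4.21·I_D² − 26.7·I_D + 39.3 = 0, with roots I_D = 2.31 or 4.03 mA.
The root I_D = 4.03 mA gives V_GS = -0.761 V ≤ V_t, so take I_D = 2.31 mA.
Then V_GS = 2.33 V and V_DS = V_DD − I_D(R_D+R_S) = 16 − 2.31×3 = 9.06 V.
Saturation requires V_DS ≥ V_GS − V_t = 1.33 V; 9.06 ≥ 1.33 ✓.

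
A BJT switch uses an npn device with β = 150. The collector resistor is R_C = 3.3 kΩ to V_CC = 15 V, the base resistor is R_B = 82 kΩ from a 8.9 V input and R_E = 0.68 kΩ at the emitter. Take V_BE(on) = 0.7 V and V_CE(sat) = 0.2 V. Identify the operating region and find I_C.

saturation; I_C ≈ 3.7 mA

Assume active: I_B = (8.9 − 0.7)/(82 + 151×0.68) = 0.0444 mA, I_C = β·I_B = 6.66 mA.
Then V_CE = 15 − 6.66×3.3 − 6.7×0.68 = -11.5 V < 0.2 V — the active assumption fails.
Re-solve with V_CE = 0.2 V. KCL at the emitter: V_E/R_E = (V_BB−0.7−V_E)/R_B + (V_CC−0.2−V_E)/R_C, giving V_E = 2.57 V.
I_C = (V_CC − 0.2 − V_E)/R_C = (14.8 − 2.57)/3.3 = 3.71 mA.
Check: I_B = (8.2 − 2.57)/82 = 0.0687 mA, and β·I_B = 10.3 mA > I_C, confirming saturation.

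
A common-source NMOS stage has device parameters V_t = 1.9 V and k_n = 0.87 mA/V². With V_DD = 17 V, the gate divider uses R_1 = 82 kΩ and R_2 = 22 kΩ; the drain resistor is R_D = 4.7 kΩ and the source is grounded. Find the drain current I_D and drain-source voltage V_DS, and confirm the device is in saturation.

I_D ≈ 1.3 mA, V_DS ≈ 11 V

V_G = V_DD·R_2/(R_1+R_2) = 17×22/104 = 3.6 V. With the source grounded, V_GS = V_G = 3.6 V.
Assume saturation: I_D = (k_n/2)(V_GS − V_t)² = (0.87/2)×(3.6 − 1.9)² = 0.435×1.7² = 1.25 mA.
V_DS = V_DD − I_D·R_D = 17 − 1.25×4.7 = 11.1 V.
Saturation requires V_DS ≥ V_GS − V_t = 1.7 V; 11.1 ≥ 1.7 ✓.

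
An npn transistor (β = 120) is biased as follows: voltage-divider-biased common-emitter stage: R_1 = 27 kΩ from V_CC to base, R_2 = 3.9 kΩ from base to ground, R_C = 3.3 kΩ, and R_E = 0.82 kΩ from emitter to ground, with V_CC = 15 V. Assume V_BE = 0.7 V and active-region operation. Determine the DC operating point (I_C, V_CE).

I_C ≈ 1.4 mA, V_CE ≈ 9.2 V

Thevenize the base divider: V_Th = V_CC·R_2/(R_1+R_2) = 15×3.9/30.9 = 1.89 V, R_Th = R_1‖R_2 = 3.41 kΩ.
Base-emitter loop: V_Th = I_B·R_Th + V_BE + (β+1)I_B·R_E, so I_B = (1.89 − 0.7) / (3.41 + 121×0.82) = 0.0116 mA.
I_C = β·I_B = 120×0.0116 = 1.4 mA, and I_E = (β+1)I_B = 1.41 mA.
V_CE = V_CC − I_C·R_C − I_E·R_E = 15 − 1.4×3.3 − 1.41×0.82 = 9.24 V.
V_CE = 9.24 V > 0.2 V confirms active-region operation.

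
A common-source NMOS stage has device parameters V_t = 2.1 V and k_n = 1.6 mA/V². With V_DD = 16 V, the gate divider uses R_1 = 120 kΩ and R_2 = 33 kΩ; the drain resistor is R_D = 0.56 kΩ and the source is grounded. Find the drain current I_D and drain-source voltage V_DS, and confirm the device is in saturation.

V_G = V_DD·R_2/(R_1+R_2) = 16×33/153 = 3.45 V. With the source grounded, V_GS = V_G = 3.45 V.
Assume saturation: I_D = (k_n/2)(V_GS − V_t)² = (1.6/2)×(3.45 − 2.1)² = 0.8×1.35² = 1.46 mA.
V_DS = V_DD − I_D·R_D = 16 − 1.46×0.56 = 15.2 V.
Saturation requires V_DS ≥ V_GS − V_t = 1.35 V; 15.2 ≥ 1.35 ✓.

I_D ≈ 1.5 mA, V_DS ≈ 15 V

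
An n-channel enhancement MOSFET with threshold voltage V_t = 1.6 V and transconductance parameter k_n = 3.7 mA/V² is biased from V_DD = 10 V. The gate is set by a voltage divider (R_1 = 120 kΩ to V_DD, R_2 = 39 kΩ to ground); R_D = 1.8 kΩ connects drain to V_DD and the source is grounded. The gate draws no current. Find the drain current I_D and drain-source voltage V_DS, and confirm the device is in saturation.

V_G = V_DD·R_2/(R_1+R_2) = 10×39/159 = 2.45 V. With the source grounded, V_GS = V_G = 2.45 V.
Assume saturation: I_D = (k_n/2)(V_GS − V_t)² = (3.7/2)×(2.45 − 1.6)² = 1.85×0.853² = 1.35 mA.
V_DS = V_DD − I_D·R_D = 10 − 1.35×1.8 = 7.58 V.
Saturation requires V_DS ≥ V_GS − V_t = 0.853 V; 7.58 ≥ 0.853 ✓.

I_D ≈ 1.3 mA, V_DS ≈ 7.6 V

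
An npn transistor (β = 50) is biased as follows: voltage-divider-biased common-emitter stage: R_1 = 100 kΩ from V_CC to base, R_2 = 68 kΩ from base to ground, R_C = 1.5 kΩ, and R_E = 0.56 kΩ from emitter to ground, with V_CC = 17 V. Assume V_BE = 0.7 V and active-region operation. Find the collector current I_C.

I_C ≈ 4.5 mA

Thevenize the base divider: V_Th = V_CC·R_2/(R_1+R_2) = 17×68/168 = 6.88 V, R_Th = R_1‖R_2 = 40.5 kΩ.
Base-emitter loop: V_Th = I_B·R_Th + V_BE + (β+1)I_B·R_E, so I_B = (6.88 − 0.7) / (40.5 + 51×0.56) = 0.0895 mA.
I_C = β·I_B = 50×0.0895 = 4.48 mA, and I_E = (β+1)I_B = 4.57 mA.
V_CE = V_CC − I_C·R_C − I_E·R_E = 17 − 4.48×1.5 − 4.57×0.56 = 7.73 V.
V_CE = 7.73 V > 0.2 V confirms active-region operation.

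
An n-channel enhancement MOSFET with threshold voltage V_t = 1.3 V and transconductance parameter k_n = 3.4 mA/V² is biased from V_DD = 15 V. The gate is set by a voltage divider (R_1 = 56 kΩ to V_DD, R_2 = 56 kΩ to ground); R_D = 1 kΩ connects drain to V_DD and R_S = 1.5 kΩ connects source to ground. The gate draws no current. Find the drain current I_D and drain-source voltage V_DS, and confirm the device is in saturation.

I_D ≈ 3.2 mA, V_DS ≈ 7 V

V_G = V_DD·R_2/(R_1+R_2) = 15×56/112 = 7.5 V.
Assume saturation: I_D = (k_n/2)(V_GS − V_t)² with V_GS = V_G − I_D·R_S = 7.5 − 1.5·I_D.
Substituting gives 3.82·I_D² − 32.6·I_D + 65.3 = 0, with roots I_D = 3.22 or 5.31 mA.
The root I_D = 5.31 mA gives V_GS = -0.468 V ≤ V_t, so take I_D = 3.22 mA.
Then V_GS = 2.68 V and V_DS = V_DD − I_D(R_D+R_S) = 15 − 3.22×2.5 = 6.96 V.
Saturation requires V_DS ≥ V_GS − V_t = 1.38 V; 6.96 ≥ 1.38 ✓.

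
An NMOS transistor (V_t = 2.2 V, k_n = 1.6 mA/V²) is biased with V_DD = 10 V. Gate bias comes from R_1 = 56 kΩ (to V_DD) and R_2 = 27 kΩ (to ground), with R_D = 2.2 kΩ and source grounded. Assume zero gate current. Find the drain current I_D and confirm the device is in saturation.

V_G = V_DD·R_2/(R_1+R_2) = 10×27/83 = 3.25 V. With the source grounded, V_GS = V_G = 3.25 V.
Assume saturation: I_D = (k_n/2)(V_GS − V_t)² = (1.6/2)×(3.25 − 2.2)² = 0.8×1.05² = 0.887 mA.
V_DS = V_DD − I_D·R_D = 10 − 0.887×2.2 = 8.05 V.
Saturation requires V_DS ≥ V_GS − V_t = 1.05 V; 8.05 ≥ 1.05 ✓.

I_D ≈ 0.89 mA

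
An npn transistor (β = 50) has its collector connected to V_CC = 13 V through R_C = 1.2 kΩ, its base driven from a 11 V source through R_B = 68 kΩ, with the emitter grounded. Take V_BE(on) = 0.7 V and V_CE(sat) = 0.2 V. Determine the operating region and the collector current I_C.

active; I_C ≈ 7.6 mA

Assume active. Base-emitter loop: I_B = (V_BB − V_BE)/R_B = (11 − 0.7)/68 = 0.151 mA.
I_C = β·I_B = 50×0.151 = 7.57 mA.
V_CE = V_CC − I_C·R_C = 13 − 7.57×1.2 = 3.91 V > V_CE(sat), so the active-region assumption holds.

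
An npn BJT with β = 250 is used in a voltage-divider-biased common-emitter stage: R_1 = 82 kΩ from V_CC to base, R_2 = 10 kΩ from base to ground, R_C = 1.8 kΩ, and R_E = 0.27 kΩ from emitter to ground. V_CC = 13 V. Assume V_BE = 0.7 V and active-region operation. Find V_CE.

V_CE ≈ 8.2 V

Thevenize the base divider: V_Th = V_CC·R_2/(R_1+R_2) = 13×10/92 = 1.41 V, R_Th = R_1‖R_2 = 8.91 kΩ.
Base-emitter loop: V_Th = I_B·R_Th + V_BE + (β+1)I_B·R_E, so I_B = (1.41 − 0.7) / (8.91 + 251×0.27) = 0.0093 mA.
I_C = β·I_B = 250×0.0093 = 2.32 mA, and I_E = (β+1)I_B = 2.33 mA.
V_CE = V_CC − I_C·R_C − I_E·R_E = 13 − 2.32×1.8 − 2.33×0.27 = 8.19 V.
V_CE = 8.19 V > 0.2 V confirms active-region operation.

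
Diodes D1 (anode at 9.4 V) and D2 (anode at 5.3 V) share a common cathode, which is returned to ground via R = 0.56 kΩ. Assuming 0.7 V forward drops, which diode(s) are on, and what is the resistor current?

Only D1 conducts; I_R ≈ 16 mA

Assume both conduct. Then node N would need to be at both 9.4−0.7 = 8.7 V and 5.3−0.7 = 4.6 V, which is impossible.
Assume only D1 conducts: V_N = 9.4 − 0.7 = 8.7 V, so I_R = 8.7/0.56 = 15.5 mA.
Check D2: its anode-to-cathode voltage is 5.3 − 8.7 = -3.4 V < 0.7 V, so it is off. The assumption is consistent.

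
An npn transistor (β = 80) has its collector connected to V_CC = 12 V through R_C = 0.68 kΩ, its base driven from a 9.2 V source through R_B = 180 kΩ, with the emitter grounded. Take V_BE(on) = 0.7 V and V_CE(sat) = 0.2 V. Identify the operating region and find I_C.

Assume active. Base-emitter loop: I_B = (V_BB − V_BE)/R_B = (9.2 − 0.7)/180 = 0.0472 mA.
I_C = β·I_B = 80×0.0472 = 3.78 mA.
V_CE = V_CC − I_C·R_C = 12 − 3.78×0.68 = 9.43 V > V_CE(sat), so the active-region assumption holds.

active; I_C ≈ 3.8 mA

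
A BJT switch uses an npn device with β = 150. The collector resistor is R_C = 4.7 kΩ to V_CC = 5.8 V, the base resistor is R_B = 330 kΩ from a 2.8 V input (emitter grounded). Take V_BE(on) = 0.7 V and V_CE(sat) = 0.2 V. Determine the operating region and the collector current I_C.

Assume active. Base-emitter loop: I_B = (V_BB − V_BE)/R_B = (2.8 − 0.7)/330 = 0.00636 mA.
I_C = β·I_B = 150×0.00636 = 0.955 mA.
V_CE = V_CC − I_C·R_C = 5.8 − 0.955×4.7 = 1.31 V > V_CE(sat), so the active-region assumption holds.

active; I_C ≈ 0.95 mA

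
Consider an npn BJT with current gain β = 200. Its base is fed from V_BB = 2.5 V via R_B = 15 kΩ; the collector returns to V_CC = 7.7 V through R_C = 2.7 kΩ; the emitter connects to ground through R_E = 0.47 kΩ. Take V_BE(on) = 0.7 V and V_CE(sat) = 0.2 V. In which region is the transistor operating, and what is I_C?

saturation; I_C ≈ 2.4 mA

Assume active: I_B = (2.5 − 0.7)/(15 + 201×0.47) = 0.0164 mA, I_C = β·I_B = 3.29 mA.
Then V_CE = 7.7 − 3.29×2.7 − 3.31×0.47 = -2.73 V < 0.2 V — the active assumption fails.
Re-solve with V_CE = 0.2 V. KCL at the emitter: V_E/R_E = (V_BB−0.7−V_E)/R_B + (V_CC−0.2−V_E)/R_C, giving V_E = 1.13 V.
I_C = (V_CC − 0.2 − V_E)/R_C = (7.5 − 1.13)/2.7 = 2.36 mA.
Check: I_B = (1.8 − 1.13)/15 = 0.0447 mA, and β·I_B = 8.94 mA > I_C, confirming saturation.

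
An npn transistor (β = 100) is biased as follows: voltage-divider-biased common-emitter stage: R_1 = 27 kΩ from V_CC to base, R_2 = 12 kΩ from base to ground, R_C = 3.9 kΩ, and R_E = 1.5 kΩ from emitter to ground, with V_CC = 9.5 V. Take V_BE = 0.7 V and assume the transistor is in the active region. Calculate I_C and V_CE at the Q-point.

Thevenize the base divider: V_Th = V_CC·R_2/(R_1+R_2) = 9.5×12/39 = 2.92 V, R_Th = R_1‖R_2 = 8.31 kΩ.
Base-emitter loop: V_Th = I_B·R_Th + V_BE + (β+1)I_B·R_E, so I_B = (2.92 − 0.7) / (8.31 + 101×1.5) = 0.0139 mA.
I_C = β·I_B = 100×0.0139 = 1.39 mA, and I_E = (β+1)I_B = 1.41 mA.
V_CE = V_CC − I_C·R_C − I_E·R_E = 9.5 − 1.39×3.9 − 1.41×1.5 = 1.97 V.
V_CE = 1.97 V > 0.2 V confirms active-region operation.

I_C ≈ 1.4 mA, V_CE ≈ 2 V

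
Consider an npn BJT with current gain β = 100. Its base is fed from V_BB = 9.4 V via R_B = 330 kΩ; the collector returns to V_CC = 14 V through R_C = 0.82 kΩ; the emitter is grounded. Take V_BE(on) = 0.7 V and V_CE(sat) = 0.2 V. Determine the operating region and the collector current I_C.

active; I_C ≈ 2.6 mA

Assume active. Base-emitter loop: I_B = (V_BB − V_BE)/R_B = (9.4 − 0.7)/330 = 0.0264 mA.
I_C = β·I_B = 100×0.0264 = 2.64 mA.
V_CE = V_CC − I_C·R_C = 14 − 2.64×0.82 = 11.8 V > V_CE(sat), so the active-region assumption holds.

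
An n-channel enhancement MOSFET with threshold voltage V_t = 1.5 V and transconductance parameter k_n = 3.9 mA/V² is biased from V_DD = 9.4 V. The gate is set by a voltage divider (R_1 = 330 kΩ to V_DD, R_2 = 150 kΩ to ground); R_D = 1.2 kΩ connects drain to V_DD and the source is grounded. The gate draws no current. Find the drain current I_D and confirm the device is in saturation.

V_G = V_DD·R_2/(R_1+R_2) = 9.4×150/480 = 2.94 V. With the source grounded, V_GS = V_G = 2.94 V.
Assume saturation: I_D = (k_n/2)(V_GS − V_t)² = (3.9/2)×(2.94 − 1.5)² = 1.95×1.44² = 4.03 mA.
V_DS = V_DD − I_D·R_D = 9.4 − 4.03×1.2 = 4.56 V.
Saturation requires V_DS ≥ V_GS − V_t = 1.44 V; 4.56 ≥ 1.44 ✓.

I_D ≈ 4 mA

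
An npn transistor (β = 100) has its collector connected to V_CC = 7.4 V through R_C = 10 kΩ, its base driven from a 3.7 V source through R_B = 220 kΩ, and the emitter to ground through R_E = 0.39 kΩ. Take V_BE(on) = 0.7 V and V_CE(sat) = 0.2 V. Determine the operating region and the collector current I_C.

saturation; I_C ≈ 0.69 mA

Assume active: I_B = (3.7 − 0.7)/(220 + 101×0.39) = 0.0116 mA, I_C = β·I_B = 1.16 mA.
Then V_CE = 7.4 − 1.16×10 − 1.17×0.39 = -4.62 V < 0.2 V — the active assumption fails.
Re-solve with V_CE = 0.2 V. KCL at the emitter: V_E/R_E = (V_BB−0.7−V_E)/R_B + (V_CC−0.2−V_E)/R_C, giving V_E = 0.275 V.
I_C = (V_CC − 0.2 − V_E)/R_C = (7.2 − 0.275)/10 = 0.693 mA.
Check: I_B = (3 − 0.275)/220 = 0.0124 mA, and β·I_B = 1.24 mA > I_C, confirming saturation.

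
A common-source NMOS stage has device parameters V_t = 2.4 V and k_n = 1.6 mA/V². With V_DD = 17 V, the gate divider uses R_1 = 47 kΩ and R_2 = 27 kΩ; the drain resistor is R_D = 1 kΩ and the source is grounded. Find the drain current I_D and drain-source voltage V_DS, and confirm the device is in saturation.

I_D ≈ 12 mA, V_DS ≈ 5.4 V

V_G = V_DD·R_2/(R_1+R_2) = 17×27/74 = 6.2 V. With the source grounded, V_GS = V_G = 6.2 V.
Assume saturation: I_D = (k_n/2)(V_GS − V_t)² = (1.6/2)×(6.2 − 2.4)² = 0.8×3.8² = 11.6 mA.
V_DS = V_DD − I_D·R_D = 17 − 11.6×1 = 5.43 V.
Saturation requires V_DS ≥ V_GS − V_t = 3.8 V; 5.43 ≥ 3.8 ✓.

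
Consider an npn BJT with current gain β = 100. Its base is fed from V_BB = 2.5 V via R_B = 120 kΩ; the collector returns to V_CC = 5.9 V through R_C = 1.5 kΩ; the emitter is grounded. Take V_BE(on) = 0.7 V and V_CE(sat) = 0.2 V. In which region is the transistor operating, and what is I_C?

active; I_C ≈ 1.5 mA

Assume active. Base-emitter loop: I_B = (V_BB − V_BE)/R_B = (2.5 − 0.7)/120 = 0.015 mA.
I_C = β·I_B = 100×0.015 = 1.5 mA.
V_CE = V_CC − I_C·R_C = 5.9 − 1.5×1.5 = 3.65 V > V_CE(sat), so the active-region assumption holds.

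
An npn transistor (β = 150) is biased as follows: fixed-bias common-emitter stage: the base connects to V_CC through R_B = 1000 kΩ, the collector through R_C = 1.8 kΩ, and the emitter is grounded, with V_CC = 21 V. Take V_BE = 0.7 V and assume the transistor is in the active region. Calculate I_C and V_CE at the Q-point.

I_C ≈ 3 mA, V_CE ≈ 16 V

Base loop: V_CC = I_B·R_B + V_BE, so I_B = (21 − 0.7)/1000 kΩ = 0.0203 mA.
In the active region I_C = β·I_B = 150 × 0.0203 = 3.05 mA.
Collector loop: V_CE = V_CC − I_C·R_C = 21 − 3.05×1.8 = 15.5 V.
Since V_CE = 15.5 V > V_CE(sat) ≈ 0.2 V, the transistor is in the active region as assumed.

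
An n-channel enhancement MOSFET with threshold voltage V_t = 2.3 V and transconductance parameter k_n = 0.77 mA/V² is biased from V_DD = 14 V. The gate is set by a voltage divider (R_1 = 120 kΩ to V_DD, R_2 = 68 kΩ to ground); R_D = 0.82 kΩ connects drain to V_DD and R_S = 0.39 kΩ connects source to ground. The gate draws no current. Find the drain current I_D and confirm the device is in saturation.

I_D ≈ 1.7 mA

V_G = V_DD·R_2/(R_1+R_2) = 14×68/188 = 5.06 V.
Assume saturation: I_D = (k_n/2)(V_GS − V_t)² with V_GS = V_G − I_D·R_S = 5.06 − 0.39·I_D.
Substituting gives 0.0586·I_D² − 1.83·I_D + 2.94 = 0, with roots I_D = 1.7 or 29.6 mA.
The root I_D = 29.6 mA gives V_GS = -6.46 V ≤ V_t, so take I_D = 1.7 mA.
Then V_GS = 4.4 V and V_DS = V_DD − I_D(R_D+R_S) = 14 − 1.7×1.21 = 11.9 V.
Saturation requires V_DS ≥ V_GS − V_t = 2.1 V; 11.9 ≥ 2.1 ✓.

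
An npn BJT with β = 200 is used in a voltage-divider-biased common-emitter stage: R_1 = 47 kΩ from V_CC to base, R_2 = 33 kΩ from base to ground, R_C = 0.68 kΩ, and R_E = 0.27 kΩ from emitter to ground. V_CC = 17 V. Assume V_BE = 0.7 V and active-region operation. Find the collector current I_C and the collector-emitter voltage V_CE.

I_C ≈ 17 mA, V_CE ≈ 0.69 V

Thevenize the base divider: V_Th = V_CC·R_2/(R_1+R_2) = 17×33/80 = 7.01 V, R_Th = R_1‖R_2 = 19.4 kΩ.
Base-emitter loop: V_Th = I_B·R_Th + V_BE + (β+1)I_B·R_E, so I_B = (7.01 − 0.7) / (19.4 + 201×0.27) = 0.0857 mA.
I_C = β·I_B = 200×0.0857 = 17.1 mA, and I_E = (β+1)I_B = 17.2 mA.
V_CE = V_CC − I_C·R_C − I_E·R_E = 17 − 17.1×0.68 − 17.2×0.27 = 0.694 V.
V_CE = 0.694 V > 0.2 V confirms active-region operation.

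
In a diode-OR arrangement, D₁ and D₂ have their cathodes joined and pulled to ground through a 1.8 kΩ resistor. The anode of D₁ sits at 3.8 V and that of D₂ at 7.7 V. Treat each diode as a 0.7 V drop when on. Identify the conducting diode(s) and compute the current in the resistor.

Assume both conduct. Then node N would need to be at both 3.8−0.7 = 3.1 V and 7.7−0.7 = 7 V, which is impossible.
Assume only D₂ conducts: V_N = 7.7 − 0.7 = 7 V, so I_R = 7/1.8 = 3.89 mA.
Check D₁: its anode-to-cathode voltage is 3.8 − 7 = -3.2 V < 0.7 V, so it is off. The assumption is consistent.

Only D₂ conducts; I_R ≈ 3.9 mA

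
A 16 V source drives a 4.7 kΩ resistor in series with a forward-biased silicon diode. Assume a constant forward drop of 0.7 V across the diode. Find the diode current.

I ≈ 3.3 mA

KVL around the loop: 16 = V_D + I·R = 0.7 + I × 4.7 kΩ.
So I = (16 − 0.7) / 4.7 kΩ = 15.3 / 4.7 = 3.26 mA.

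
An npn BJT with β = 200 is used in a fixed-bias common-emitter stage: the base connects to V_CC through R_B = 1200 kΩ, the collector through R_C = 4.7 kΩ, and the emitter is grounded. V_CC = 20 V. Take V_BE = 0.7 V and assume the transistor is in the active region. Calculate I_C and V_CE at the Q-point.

Base loop: V_CC = I_B·R_B + V_BE, so I_B = (20 − 0.7)/1200 kΩ = 0.0161 mA.
In the active region I_C = β·I_B = 200 × 0.0161 = 3.22 mA.
Collector loop: V_CE = V_CC − I_C·R_C = 20 − 3.22×4.7 = 4.88 V.
Since V_CE = 4.88 V > V_CE(sat) ≈ 0.2 V, the transistor is in the active region as assumed.

I_C ≈ 3.2 mA, V_CE ≈ 4.9 V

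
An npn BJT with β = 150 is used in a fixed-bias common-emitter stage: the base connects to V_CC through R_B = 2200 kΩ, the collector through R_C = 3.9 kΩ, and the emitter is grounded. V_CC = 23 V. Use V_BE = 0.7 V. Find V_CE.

Base loop: V_CC = I_B·R_B + V_BE, so I_B = (23 − 0.7)/2200 kΩ = 0.0101 mA.
In the active region I_C = β·I_B = 150 × 0.0101 = 1.52 mA.
Collector loop: V_CE = V_CC − I_C·R_C = 23 − 1.52×3.9 = 17.1 V.
Since V_CE = 17.1 V > V_CE(sat) ≈ 0.2 V, the transistor is in the active region as assumed.

V_CE ≈ 17 V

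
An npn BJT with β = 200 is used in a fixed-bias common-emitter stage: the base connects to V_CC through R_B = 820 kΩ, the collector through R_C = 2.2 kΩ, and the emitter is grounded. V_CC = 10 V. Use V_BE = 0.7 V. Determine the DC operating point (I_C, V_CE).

I_C ≈ 2.3 mA, V_CE ≈ 5 V

Base loop: V_CC = I_B·R_B + V_BE, so I_B = (10 − 0.7)/820 kΩ = 0.0113 mA.
In the active region I_C = β·I_B = 200 × 0.0113 = 2.27 mA.
Collector loop: V_CE = V_CC − I_C·R_C = 10 − 2.27×2.2 = 5.01 V.
Since V_CE = 5.01 V > V_CE(sat) ≈ 0.2 V, the transistor is in the active region as assumed.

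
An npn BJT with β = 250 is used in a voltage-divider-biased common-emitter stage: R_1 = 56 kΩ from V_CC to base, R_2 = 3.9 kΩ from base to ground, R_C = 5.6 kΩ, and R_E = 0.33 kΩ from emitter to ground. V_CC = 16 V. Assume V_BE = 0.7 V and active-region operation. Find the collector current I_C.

I_C ≈ 0.99 mA

Thevenize the base divider: V_Th = V_CC·R_2/(R_1+R_2) = 16×3.9/59.9 = 1.04 V, R_Th = R_1‖R_2 = 3.65 kΩ.
Base-emitter loop: V_Th = I_B·R_Th + V_BE + (β+1)I_B·R_E, so I_B = (1.04 − 0.7) / (3.65 + 251×0.33) = 0.00395 mA.
I_C = β·I_B = 250×0.00395 = 0.988 mA, and I_E = (β+1)I_B = 0.992 mA.
V_CE = V_CC − I_C·R_C − I_E·R_E = 16 − 0.988×5.6 − 0.992×0.33 = 10.1 V.
V_CE = 10.1 V > 0.2 V confirms active-region operation.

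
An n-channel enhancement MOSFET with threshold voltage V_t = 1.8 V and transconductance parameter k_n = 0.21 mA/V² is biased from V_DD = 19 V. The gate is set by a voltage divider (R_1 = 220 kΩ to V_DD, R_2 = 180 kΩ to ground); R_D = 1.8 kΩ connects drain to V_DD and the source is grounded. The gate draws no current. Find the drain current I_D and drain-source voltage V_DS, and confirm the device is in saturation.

I_D ≈ 4.8 mA, V_DS ≈ 10 V

V_G = V_DD·R_2/(R_1+R_2) = 19×180/400 = 8.55 V. With the source grounded, V_GS = V_G = 8.55 V.
Assume saturation: I_D = (k_n/2)(V_GS − V_t)² = (0.21/2)×(8.55 − 1.8)² = 0.105×6.75² = 4.78 mA.
V_DS = V_DD − I_D·R_D = 19 − 4.78×1.8 = 10.4 V.
Saturation requires V_DS ≥ V_GS − V_t = 6.75 V; 10.4 ≥ 6.75 ✓.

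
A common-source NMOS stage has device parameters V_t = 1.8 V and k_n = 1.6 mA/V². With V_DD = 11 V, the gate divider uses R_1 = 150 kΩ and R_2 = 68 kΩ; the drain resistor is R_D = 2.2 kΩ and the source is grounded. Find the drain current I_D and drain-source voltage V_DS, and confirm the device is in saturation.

V_G = V_DD·R_2/(R_1+R_2) = 11×68/218 = 3.43 V. With the source grounded, V_GS = V_G = 3.43 V.
Assume saturation: I_D = (k_n/2)(V_GS − V_t)² = (1.6/2)×(3.43 − 1.8)² = 0.8×1.63² = 2.13 mA.
V_DS = V_DD − I_D·R_D = 11 − 2.13×2.2 = 6.32 V.
Saturation requires V_DS ≥ V_GS − V_t = 1.63 V; 6.32 ≥ 1.63 ✓.

I_D ≈ 2.1 mA, V_DS ≈ 6.3 V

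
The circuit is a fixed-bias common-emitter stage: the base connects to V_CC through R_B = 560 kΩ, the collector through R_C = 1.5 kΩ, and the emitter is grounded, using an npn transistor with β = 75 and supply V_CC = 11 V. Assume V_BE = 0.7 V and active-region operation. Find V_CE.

Base loop: V_CC = I_B·R_B + V_BE, so I_B = (11 − 0.7)/560 kΩ = 0.0184 mA.
In the active region I_C = β·I_B = 75 × 0.0184 = 1.38 mA.
Collector loop: V_CE = V_CC − I_C·R_C = 11 − 1.38×1.5 = 8.93 V.
Since V_CE = 8.93 V > V_CE(sat) ≈ 0.2 V, the transistor is in the active region as assumed.

V_CE ≈ 8.9 V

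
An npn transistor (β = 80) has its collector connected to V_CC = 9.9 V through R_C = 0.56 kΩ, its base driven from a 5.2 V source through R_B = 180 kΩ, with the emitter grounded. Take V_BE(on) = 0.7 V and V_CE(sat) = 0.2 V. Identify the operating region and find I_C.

Assume active. Base-emitter loop: I_B = (V_BB − V_BE)/R_B = (5.2 − 0.7)/180 = 0.025 mA.
I_C = β·I_B = 80×0.025 = 2 mA.
V_CE = V_CC − I_C·R_C = 9.9 − 2×0.56 = 8.78 V > V_CE(sat), so the active-region assumption holds.

active; I_C ≈ 2 mA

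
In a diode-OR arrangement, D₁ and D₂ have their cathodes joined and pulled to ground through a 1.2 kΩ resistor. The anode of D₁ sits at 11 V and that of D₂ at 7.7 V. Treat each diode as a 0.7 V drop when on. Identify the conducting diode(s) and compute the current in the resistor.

Assume both conduct. Then node N would need to be at both 11−0.7 = 10.3 V and 7.7−0.7 = 7 V, which is impossible.
Assume only D₁ conducts: V_N = 11 − 0.7 = 10.3 V, so I_R = 10.3/1.2 = 8.58 mA.
Check D₂: its anode-to-cathode voltage is 7.7 − 10.3 = -2.6 V < 0.7 V, so it is off. The assumption is consistent.

Only D₁ conducts; I_R ≈ 8.6 mA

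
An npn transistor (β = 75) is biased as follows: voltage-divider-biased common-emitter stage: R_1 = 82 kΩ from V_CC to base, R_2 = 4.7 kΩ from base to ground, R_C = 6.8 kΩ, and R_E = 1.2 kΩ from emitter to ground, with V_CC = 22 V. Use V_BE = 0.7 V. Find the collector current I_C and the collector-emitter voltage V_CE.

I_C ≈ 0.39 mA, V_CE ≈ 19 V

Thevenize the base divider: V_Th = V_CC·R_2/(R_1+R_2) = 22×4.7/86.7 = 1.19 V, R_Th = R_1‖R_2 = 4.45 kΩ.
Base-emitter loop: V_Th = I_B·R_Th + V_BE + (β+1)I_B·R_E, so I_B = (1.19 − 0.7) / (4.45 + 76×1.2) = 0.00515 mA.
I_C = β·I_B = 75×0.00515 = 0.386 mA, and I_E = (β+1)I_B = 0.391 mA.
V_CE = V_CC − I_C·R_C − I_E·R_E = 22 − 0.386×6.8 − 0.391×1.2 = 18.9 V.
V_CE = 18.9 V > 0.2 V confirms active-region operation.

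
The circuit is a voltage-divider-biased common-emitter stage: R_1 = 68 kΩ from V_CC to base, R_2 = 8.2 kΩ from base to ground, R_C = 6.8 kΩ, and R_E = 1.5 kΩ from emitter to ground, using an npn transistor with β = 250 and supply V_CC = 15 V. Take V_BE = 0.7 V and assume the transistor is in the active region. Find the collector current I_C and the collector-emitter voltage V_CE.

Thevenize the base divider: V_Th = V_CC·R_2/(R_1+R_2) = 15×8.2/76.2 = 1.61 V, R_Th = R_1‖R_2 = 7.32 kΩ.
Base-emitter loop: V_Th = I_B·R_Th + V_BE + (β+1)I_B·R_E, so I_B = (1.61 − 0.7) / (7.32 + 251×1.5) = 0.00238 mA.
I_C = β·I_B = 250×0.00238 = 0.595 mA, and I_E = (β+1)I_B = 0.598 mA.
V_CE = V_CC − I_C·R_C − I_E·R_E = 15 − 0.595×6.8 − 0.598×1.5 = 10.1 V.
V_CE = 10.1 V > 0.2 V confirms active-region operation.

I_C ≈ 0.6 mA, V_CE ≈ 10 V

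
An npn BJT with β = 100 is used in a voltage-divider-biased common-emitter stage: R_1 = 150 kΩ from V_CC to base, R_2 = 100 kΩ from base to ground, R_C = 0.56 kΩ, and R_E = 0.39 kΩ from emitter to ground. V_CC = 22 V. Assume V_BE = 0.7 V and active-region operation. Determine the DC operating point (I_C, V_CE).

Thevenize the base divider: V_Th = V_CC·R_2/(R_1+R_2) = 22×100/250 = 8.8 V, R_Th = R_1‖R_2 = 60 kΩ.
Base-emitter loop: V_Th = I_B·R_Th + V_BE + (β+1)I_B·R_E, so I_B = (8.8 − 0.7) / (60 + 101×0.39) = 0.0815 mA.
I_C = β·I_B = 100×0.0815 = 8.15 mA, and I_E = (β+1)I_B = 8.23 mA.
V_CE = V_CC − I_C·R_C − I_E·R_E = 22 − 8.15×0.56 − 8.23×0.39 = 14.2 V.
V_CE = 14.2 V > 0.2 V confirms active-region operation.

I_C ≈ 8.1 mA, V_CE ≈ 14 V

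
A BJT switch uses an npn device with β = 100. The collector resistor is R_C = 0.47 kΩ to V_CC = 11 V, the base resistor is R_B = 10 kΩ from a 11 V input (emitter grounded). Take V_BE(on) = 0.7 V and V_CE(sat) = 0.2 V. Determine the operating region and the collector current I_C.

saturation; I_C ≈ 23 mA

Assume active: I_B = (11 − 0.7)/10 = 1.03 mA, giving I_C = β·I_B = 103 mA.
But then V_CE = 11 − 103×0.47 = -37.4 V < V_CE(sat) = 0.2 V — impossible in the active region.
So the transistor is saturated. With V_CE = 0.2 V, I_C = (V_CC − 0.2)/R_C = 10.8/0.47 = 23 mA.
Check: β·I_B = 103 mA > I_C = 23 mA, confirming saturation.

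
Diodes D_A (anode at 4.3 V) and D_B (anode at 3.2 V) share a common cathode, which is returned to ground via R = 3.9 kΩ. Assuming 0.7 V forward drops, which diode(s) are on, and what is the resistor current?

Only D_A conducts; I_R ≈ 0.92 mA

Assume both conduct. Then node N would need to be at both 4.3−0.7 = 3.6 V and 3.2−0.7 = 2.5 V, which is impossible.
Assume only D_A conducts: V_N = 4.3 − 0.7 = 3.6 V, so I_R = 3.6/3.9 = 0.923 mA.
Check D_B: its anode-to-cathode voltage is 3.2 − 3.6 = -0.4 V < 0.7 V, so it is off. The assumption is consistent.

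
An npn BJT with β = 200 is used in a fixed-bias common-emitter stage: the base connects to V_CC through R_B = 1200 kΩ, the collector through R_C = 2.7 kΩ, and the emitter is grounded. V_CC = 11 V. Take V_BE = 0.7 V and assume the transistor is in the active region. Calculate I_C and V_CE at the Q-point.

I_C ≈ 1.7 mA, V_CE ≈ 6.4 V

Base loop: V_CC = I_B·R_B + V_BE, so I_B = (11 − 0.7)/1200 kΩ = 0.00858 mA.
In the active region I_C = β·I_B = 200 × 0.00858 = 1.72 mA.
Collector loop: V_CE = V_CC − I_C·R_C = 11 − 1.72×2.7 = 6.36 V.
Since V_CE = 6.36 V > V_CE(sat) ≈ 0.2 V, the transistor is in the active region as assumed.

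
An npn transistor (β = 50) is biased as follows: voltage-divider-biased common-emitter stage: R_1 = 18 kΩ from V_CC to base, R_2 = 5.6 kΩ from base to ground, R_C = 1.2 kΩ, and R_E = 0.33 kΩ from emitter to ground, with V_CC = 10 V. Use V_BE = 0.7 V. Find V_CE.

V_CE ≈ 3.9 V

Thevenize the base divider: V_Th = V_CC·R_2/(R_1+R_2) = 10×5.6/23.6 = 2.37 V, R_Th = R_1‖R_2 = 4.27 kΩ.
Base-emitter loop: V_Th = I_B·R_Th + V_BE + (β+1)I_B·R_E, so I_B = (2.37 − 0.7) / (4.27 + 51×0.33) = 0.0793 mA.
I_C = β·I_B = 50×0.0793 = 3.96 mA, and I_E = (β+1)I_B = 4.04 mA.
V_CE = V_CC − I_C·R_C − I_E·R_E = 10 − 3.96×1.2 − 4.04×0.33 = 3.91 V.
V_CE = 3.91 V > 0.2 V confirms active-region operation.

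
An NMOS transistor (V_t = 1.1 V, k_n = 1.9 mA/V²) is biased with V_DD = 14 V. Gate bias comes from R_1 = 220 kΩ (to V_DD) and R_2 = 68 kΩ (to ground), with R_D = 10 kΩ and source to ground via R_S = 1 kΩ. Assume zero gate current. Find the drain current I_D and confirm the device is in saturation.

V_G = V_DD·R_2/(R_1+R_2) = 14×68/288 = 3.31 V.
Assume saturation: I_D = (k_n/2)(V_GS − V_t)² with V_GS = V_G − I_D·R_S = 3.31 − 1·I_D.
Substituting gives 0.95·I_D² − 5.19·I_D + 4.62 = 0, with roots I_D = 1.12 or 4.34 mA.
The root I_D = 4.34 mA gives V_GS = -1.04 V ≤ V_t, so take I_D = 1.12 mA.
Then V_GS = 2.19 V and V_DS = V_DD − I_D(R_D+R_S) = 14 − 1.12×11 = 1.68 V.
Saturation requires V_DS ≥ V_GS − V_t = 1.09 V; 1.68 ≥ 1.09 ✓.

I_D ≈ 1.1 mA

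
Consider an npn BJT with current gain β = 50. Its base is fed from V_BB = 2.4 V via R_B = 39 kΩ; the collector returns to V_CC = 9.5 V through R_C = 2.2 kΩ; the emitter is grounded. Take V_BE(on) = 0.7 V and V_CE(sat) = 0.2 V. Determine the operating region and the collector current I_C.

active; I_C ≈ 2.2 mA

Assume active. Base-emitter loop: I_B = (V_BB − V_BE)/R_B = (2.4 − 0.7)/39 = 0.0436 mA.
I_C = β·I_B = 50×0.0436 = 2.18 mA.
V_CE = V_CC − I_C·R_C = 9.5 − 2.18×2.2 = 4.71 V > V_CE(sat), so the active-region assumption holds.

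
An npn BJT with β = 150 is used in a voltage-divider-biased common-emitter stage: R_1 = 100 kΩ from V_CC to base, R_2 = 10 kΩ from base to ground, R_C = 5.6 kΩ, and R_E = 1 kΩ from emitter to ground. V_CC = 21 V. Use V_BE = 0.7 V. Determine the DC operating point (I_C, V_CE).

I_C ≈ 1.1 mA, V_CE ≈ 14 V

Thevenize the base divider: V_Th = V_CC·R_2/(R_1+R_2) = 21×10/110 = 1.91 V, R_Th = R_1‖R_2 = 9.09 kΩ.
Base-emitter loop: V_Th = I_B·R_Th + V_BE + (β+1)I_B·R_E, so I_B = (1.91 − 0.7) / (9.09 + 151×1) = 0.00755 mA.
I_C = β·I_B = 150×0.00755 = 1.13 mA, and I_E = (β+1)I_B = 1.14 mA.
V_CE = V_CC − I_C·R_C − I_E·R_E = 21 − 1.13×5.6 − 1.14×1 = 13.5 V.
V_CE = 13.5 V > 0.2 V confirms active-region operation.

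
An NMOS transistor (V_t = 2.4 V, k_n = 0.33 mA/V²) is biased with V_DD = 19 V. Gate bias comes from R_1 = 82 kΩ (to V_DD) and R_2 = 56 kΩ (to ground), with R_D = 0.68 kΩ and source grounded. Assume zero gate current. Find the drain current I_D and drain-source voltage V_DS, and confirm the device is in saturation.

V_G = V_DD·R_2/(R_1+R_2) = 19×56/138 = 7.71 V. With the source grounded, V_GS = V_G = 7.71 V.
Assume saturation: I_D = (k_n/2)(V_GS − V_t)² = (0.33/2)×(7.71 − 2.4)² = 0.165×5.31² = 4.65 mA.
V_DS = V_DD − I_D·R_D = 19 − 4.65×0.68 = 15.8 V.
Saturation requires V_DS ≥ V_GS − V_t = 5.31 V; 15.8 ≥ 5.31 ✓.

I_D ≈ 4.7 mA, V_DS ≈ 16 V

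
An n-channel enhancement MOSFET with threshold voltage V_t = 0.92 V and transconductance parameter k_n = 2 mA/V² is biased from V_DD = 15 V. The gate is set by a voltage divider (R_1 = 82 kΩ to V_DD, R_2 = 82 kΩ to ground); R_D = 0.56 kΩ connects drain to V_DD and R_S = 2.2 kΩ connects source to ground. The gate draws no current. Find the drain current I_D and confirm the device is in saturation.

I_D ≈ 2.3 mA

V_G = V_DD·R_2/(R_1+R_2) = 15×82/164 = 7.5 V.
Assume saturation: I_D = (k_n/2)(V_GS − V_t)² with V_GS = V_G − I_D·R_S = 7.5 − 2.2·I_D.
Substituting gives 4.84·I_D² − 30·I_D + 43.3 = 0, with roots I_D = 2.3 or 3.89 mA.
The root I_D = 3.89 mA gives V_GS = -1.05 V ≤ V_t, so take I_D = 2.3 mA.
Then V_GS = 2.44 V and V_DS = V_DD − I_D(R_D+R_S) = 15 − 2.3×2.76 = 8.65 V.
Saturation requires V_DS ≥ V_GS − V_t = 1.52 V; 8.65 ≥ 1.52 ✓.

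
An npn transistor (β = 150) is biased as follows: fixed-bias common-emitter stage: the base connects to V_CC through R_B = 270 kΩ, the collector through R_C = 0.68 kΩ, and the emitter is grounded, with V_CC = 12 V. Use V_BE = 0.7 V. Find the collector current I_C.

Base loop: V_CC = I_B·R_B + V_BE, so I_B = (12 − 0.7)/270 kΩ = 0.0419 mA.
In the active region I_C = β·I_B = 150 × 0.0419 = 6.28 mA.
Collector loop: V_CE = V_CC − I_C·R_C = 12 − 6.28×0.68 = 7.73 V.
Since V_CE = 7.73 V > V_CE(sat) ≈ 0.2 V, the transistor is in the active region as assumed.

I_C ≈ 6.3 mA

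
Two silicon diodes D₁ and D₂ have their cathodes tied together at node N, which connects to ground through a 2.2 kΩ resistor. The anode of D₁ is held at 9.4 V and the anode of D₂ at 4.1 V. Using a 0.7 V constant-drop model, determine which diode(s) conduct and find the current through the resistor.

Only D₁ conducts; I_R ≈ 4 mA

Assume both conduct. Then node N would need to be at both 9.4−0.7 = 8.7 V and 4.1−0.7 = 3.4 V, which is impossible.
Assume only D₁ conducts: V_N = 9.4 − 0.7 = 8.7 V, so I_R = 8.7/2.2 = 3.95 mA.
Check D₂: its anode-to-cathode voltage is 4.1 − 8.7 = -4.6 V < 0.7 V, so it is off. The assumption is consistent.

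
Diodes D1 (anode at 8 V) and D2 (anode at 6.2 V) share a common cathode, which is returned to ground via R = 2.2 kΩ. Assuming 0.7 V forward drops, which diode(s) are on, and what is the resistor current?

Only D1 conducts; I_R ≈ 3.3 mA

Assume both conduct. Then node N would need to be at both 8−0.7 = 7.3 V and 6.2−0.7 = 5.5 V, which is impossible.
Assume only D1 conducts: V_N = 8 − 0.7 = 7.3 V, so I_R = 7.3/2.2 = 3.32 mA.
Check D2: its anode-to-cathode voltage is 6.2 − 7.3 = -1.1 V < 0.7 V, so it is off. The assumption is consistent.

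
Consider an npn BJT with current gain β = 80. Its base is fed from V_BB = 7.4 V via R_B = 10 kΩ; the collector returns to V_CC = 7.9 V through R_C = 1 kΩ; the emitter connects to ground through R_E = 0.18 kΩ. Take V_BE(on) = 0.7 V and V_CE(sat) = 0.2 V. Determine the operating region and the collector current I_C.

saturation; I_C ≈ 6.4 mA

Assume active: I_B = (7.4 − 0.7)/(10 + 81×0.18) = 0.273 mA, I_C = β·I_B = 21.8 mA.
Then V_CE = 7.9 − 21.8×1 − 22.1×0.18 = -17.9 V < 0.2 V — the active assumption fails.
Re-solve with V_CE = 0.2 V. KCL at the emitter: V_E/R_E = (V_BB−0.7−V_E)/R_B + (V_CC−0.2−V_E)/R_C, giving V_E = 1.26 V.
I_C = (V_CC − 0.2 − V_E)/R_C = (7.7 − 1.26)/1 = 6.44 mA.
Check: I_B = (6.7 − 1.26)/10 = 0.544 mA, and β·I_B = 43.5 mA > I_C, confirming saturation.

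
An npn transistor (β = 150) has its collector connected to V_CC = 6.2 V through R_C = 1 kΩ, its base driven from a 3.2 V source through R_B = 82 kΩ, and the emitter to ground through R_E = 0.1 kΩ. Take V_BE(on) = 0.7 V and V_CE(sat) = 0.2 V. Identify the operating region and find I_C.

active; I_C ≈ 3.9 mA

Assume active. Base-emitter loop: I_B = (V_BB − V_BE)/(R_B + (β+1)R_E) = (3.2 − 0.7)/(82 + 151×0.1) = 0.0257 mA.
I_C = β·I_B = 150×0.0257 = 3.86 mA.
V_CE = V_CC − I_C·R_C − I_E·R_E = 6.2 − 3.86×1 − 3.89×0.1 = 1.95 V > V_CE(sat), so the active-region assumption holds.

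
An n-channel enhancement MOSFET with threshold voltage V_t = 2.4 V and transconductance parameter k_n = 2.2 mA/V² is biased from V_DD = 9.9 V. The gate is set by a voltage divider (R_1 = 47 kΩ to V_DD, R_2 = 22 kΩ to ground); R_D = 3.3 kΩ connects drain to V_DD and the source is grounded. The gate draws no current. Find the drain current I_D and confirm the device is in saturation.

I_D ≈ 0.63 mA

V_G = V_DD·R_2/(R_1+R_2) = 9.9×22/69 = 3.16 V. With the source grounded, V_GS = V_G = 3.16 V.
Assume saturation: I_D = (k_n/2)(V_GS − V_t)² = (2.2/2)×(3.16 − 2.4)² = 1.1×0.757² = 0.63 mA.
V_DS = V_DD − I_D·R_D = 9.9 − 0.63×3.3 = 7.82 V.
Saturation requires V_DS ≥ V_GS − V_t = 0.757 V; 7.82 ≥ 0.757 ✓.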